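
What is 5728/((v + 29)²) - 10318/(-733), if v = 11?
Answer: 647107/36650 ≈ 17.656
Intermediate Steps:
5728/((v + 29)²) - 10318/(-733) = 5728/((11 + 29)²) - 10318/(-733) = 5728/(40²) - 10318*(-1/733) = 5728/1600 + 10318/733 = 5728*(1/1600) + 10318/733 = 179/50 + 10318/733 = 647107/36650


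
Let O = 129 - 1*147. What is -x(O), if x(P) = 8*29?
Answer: -232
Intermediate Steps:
O = -18 (O = 129 - 147 = -18)
x(P) = 232
-x(O) = -1*232 = -232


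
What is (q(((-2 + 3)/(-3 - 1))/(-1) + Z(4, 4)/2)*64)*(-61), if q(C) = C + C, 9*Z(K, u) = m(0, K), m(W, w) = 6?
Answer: -13664/3 ≈ -4554.7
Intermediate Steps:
Z(K, u) = ⅔ (Z(K, u) = (⅑)*6 = ⅔)
q(C) = 2*C
(q(((-2 + 3)/(-3 - 1))/(-1) + Z(4, 4)/2)*64)*(-61) = ((2*(((-2 + 3)/(-3 - 1))/(-1) + (⅔)/2))*64)*(-61) = ((2*((1/(-4))*(-1) + (⅔)*(½)))*64)*(-61) = ((2*((1*(-¼))*(-1) + ⅓))*64)*(-61) = ((2*(-¼*(-1) + ⅓))*64)*(-61) = ((2*(¼ + ⅓))*64)*(-61) = ((2*(7/12))*64)*(-61) = ((7/6)*64)*(-61) = (224/3)*(-61) = -13664/3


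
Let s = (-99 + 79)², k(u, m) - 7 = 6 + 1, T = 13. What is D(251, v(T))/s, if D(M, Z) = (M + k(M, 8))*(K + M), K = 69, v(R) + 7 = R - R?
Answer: 212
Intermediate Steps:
k(u, m) = 14 (k(u, m) = 7 + (6 + 1) = 7 + 7 = 14)
v(R) = -7 (v(R) = -7 + (R - R) = -7 + 0 = -7)
D(M, Z) = (14 + M)*(69 + M) (D(M, Z) = (M + 14)*(69 + M) = (14 + M)*(69 + M))
s = 400 (s = (-20)² = 400)
D(251, v(T))/s = (966 + 251² + 83*251)/400 = (966 + 63001 + 20833)*(1/400) = 84800*(1/400) = 212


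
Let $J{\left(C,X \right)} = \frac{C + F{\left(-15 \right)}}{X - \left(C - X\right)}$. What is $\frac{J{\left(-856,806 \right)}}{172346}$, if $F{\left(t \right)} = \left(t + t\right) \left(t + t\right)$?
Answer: $\frac{11}{106337482} \approx 1.0344 \cdot 10^{-7}$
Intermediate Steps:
$F{\left(t \right)} = 4 t^{2}$ ($F{\left(t \right)} = 2 t 2 t = 4 t^{2}$)
$J{\left(C,X \right)} = \frac{900 + C}{- C + 2 X}$ ($J{\left(C,X \right)} = \frac{C + 4 \left(-15\right)^{2}}{X - \left(C - X\right)} = \frac{C + 4 \cdot 225}{- C + 2 X} = \frac{C + 900}{- C + 2 X} = \frac{900 + C}{- C + 2 X}$)
$\frac{J{\left(-856,806 \right)}}{172346} = \frac{\frac{1}{-856 - 1612} \left(-900 - -856\right)}{172346} = \frac{-900 + 856}{-856 - 1612} \cdot \frac{1}{172346} = \frac{1}{-2468} \left(-44\right) \frac{1}{172346} = \left(- \frac{1}{2468}\right) \left(-44\right) \frac{1}{172346} = \frac{11}{617} \cdot \frac{1}{172346} = \frac{11}{106337482}$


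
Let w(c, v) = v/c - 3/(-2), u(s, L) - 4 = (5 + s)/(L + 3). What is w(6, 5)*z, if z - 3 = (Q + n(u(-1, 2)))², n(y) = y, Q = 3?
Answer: 3724/25 ≈ 148.96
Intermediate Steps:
u(s, L) = 4 + (5 + s)/(3 + L) (u(s, L) = 4 + (5 + s)/(L + 3) = 4 + (5 + s)/(3 + L))
w(c, v) = 3/2 + v/c (w(c, v) = v/c - 3*(-½) = v/c + 3/2 = 3/2 + v/c)
z = 1596/25 (z = 3 + (3 + (17 - 1 + 4*2)/(3 + 2))² = 3 + (3 + (17 - 1 + 8)/5)² = 3 + (3 + (⅕)*24)² = 3 + (3 + 24/5)² = 3 + (39/5)² = 3 + 1521/25 = 1596/25 ≈ 63.840)
w(6, 5)*z = (3/2 + 5/6)*(1596/25) = (3/2 + 5*(⅙))*(1596/25) = (3/2 + ⅚)*(1596/25) = (7/3)*(1596/25) = 3724/25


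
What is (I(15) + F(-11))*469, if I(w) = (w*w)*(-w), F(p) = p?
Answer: -1588034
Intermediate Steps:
I(w) = -w³ (I(w) = w²*(-w) = -w³)
(I(15) + F(-11))*469 = (-1*15³ - 11)*469 = (-1*3375 - 11)*469 = (-3375 - 11)*469 = -3386*469 = -1588034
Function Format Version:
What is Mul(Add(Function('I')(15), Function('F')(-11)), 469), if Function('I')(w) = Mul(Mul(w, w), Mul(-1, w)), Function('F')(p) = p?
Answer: -1588034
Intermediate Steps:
Function('I')(w) = Mul(-1, Pow(w, 3)) (Function('I')(w) = Mul(Pow(w, 2), Mul(-1, w)) = Mul(-1, Pow(w, 3)))
Mul(Add(Function('I')(15), Function('F')(-11)), 469) = Mul(Add(Mul(-1, Pow(15, 3)), -11), 469) = Mul(Add(Mul(-1, 3375), -11), 469) = Mul(Add(-3375, -11), 469) = Mul(-3386, 469) = -1588034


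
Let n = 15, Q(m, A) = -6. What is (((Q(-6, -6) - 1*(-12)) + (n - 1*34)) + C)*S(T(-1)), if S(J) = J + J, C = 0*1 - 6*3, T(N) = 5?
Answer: -310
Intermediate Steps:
C = -18 (C = 0 - 18 = -18)
S(J) = 2*J
(((Q(-6, -6) - 1*(-12)) + (n - 1*34)) + C)*S(T(-1)) = (((-6 - 1*(-12)) + (15 - 1*34)) - 18)*(2*5) = (((-6 + 12) + (15 - 34)) - 18)*10 = ((6 - 19) - 18)*10 = (-13 - 18)*10 = -31*10 = -310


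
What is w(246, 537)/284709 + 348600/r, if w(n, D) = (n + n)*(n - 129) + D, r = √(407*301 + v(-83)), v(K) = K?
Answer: 19367/94903 + 29050*√30606/5101 ≈ 996.51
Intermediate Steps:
r = 2*√30606 (r = √(407*301 - 83) = √(122507 - 83) = √122424 = 2*√30606 ≈ 349.89)
w(n, D) = D + 2*n*(-129 + n) (w(n, D) = (2*n)*(-129 + n) + D = 2*n*(-129 + n) + D = D + 2*n*(-129 + n))
w(246, 537)/284709 + 348600/r = (537 - 258*246 + 2*246²)/284709 + 348600/((2*√30606)) = (537 - 63468 + 2*60516)*(1/284709) + 348600*(√30606/61212) = (537 - 63468 + 121032)*(1/284709) + 29050*√30606/5101 = 58101*(1/284709) + 29050*√30606/5101 = 19367/94903 + 29050*√30606/5101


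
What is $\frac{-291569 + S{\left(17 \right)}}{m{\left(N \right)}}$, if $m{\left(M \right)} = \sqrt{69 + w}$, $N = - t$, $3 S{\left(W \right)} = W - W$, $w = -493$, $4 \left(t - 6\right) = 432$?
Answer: $\frac{291569 i \sqrt{106}}{212} \approx 14160.0 i$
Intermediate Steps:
$t = 114$ ($t = 6 + \frac{1}{4} \cdot 432 = 6 + 108 = 114$)
$S{\left(W \right)} = 0$ ($S{\left(W \right)} = \frac{W - W}{3} = \frac{1}{3} \cdot 0 = 0$)
$N = -114$ ($N = \left(-1\right) 114 = -114$)
$m{\left(M \right)} = 2 i \sqrt{106}$ ($m{\left(M \right)} = \sqrt{69 - 493} = \sqrt{-424} = 2 i \sqrt{106}$)
$\frac{-291569 + S{\left(17 \right)}}{m{\left(N \right)}} = \frac{-291569 + 0}{2 i \sqrt{106}} = - 291569 \left(- \frac{i \sqrt{106}}{212}\right) = \frac{291569 i \sqrt{106}}{212}$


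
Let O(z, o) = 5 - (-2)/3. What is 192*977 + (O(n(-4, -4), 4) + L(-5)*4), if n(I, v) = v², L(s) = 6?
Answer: 562841/3 ≈ 1.8761e+5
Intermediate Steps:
O(z, o) = 17/3 (O(z, o) = 5 - (-2)/3 = 5 - 1*(-⅔) = 5 + ⅔ = 17/3)
192*977 + (O(n(-4, -4), 4) + L(-5)*4) = 192*977 + (17/3 + 6*4) = 187584 + (17/3 + 24) = 187584 + 89/3 = 562841/3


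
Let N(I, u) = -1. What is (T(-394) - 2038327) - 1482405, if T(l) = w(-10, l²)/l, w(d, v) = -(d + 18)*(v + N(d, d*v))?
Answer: -692963264/197 ≈ -3.5176e+6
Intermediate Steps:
w(d, v) = -(-1 + v)*(18 + d) (w(d, v) = -(d + 18)*(v - 1) = -(18 + d)*(-1 + v) = -(-1 + v)*(18 + d))
T(l) = (8 - 8*l²)/l (T(l) = (18 - 10 - 18*l² - 1*(-10)*l²)/l = (18 - 10 - 18*l² + 10*l²)/l = (8 - 8*l²)/l)
(T(-394) - 2038327) - 1482405 = ((-8*(-394) + 8/(-394)) - 2038327) - 1482405 = ((3152 + 8*(-1/394)) - 2038327) - 1482405 = ((3152 - 4/197) - 2038327) - 1482405 = (620940/197 - 2038327) - 1482405 = -400929479/197 - 1482405 = -692963264/197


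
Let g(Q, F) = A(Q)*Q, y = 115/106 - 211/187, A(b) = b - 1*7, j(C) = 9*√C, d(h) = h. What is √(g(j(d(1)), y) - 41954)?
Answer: 4*I*√2621 ≈ 204.78*I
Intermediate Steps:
A(b) = -7 + b (A(b) = b - 7 = -7 + b)
y = -861/19822 (y = 115*(1/106) - 211*1/187 = 115/106 - 211/187 = -861/19822 ≈ -0.043437)
g(Q, F) = Q*(-7 + Q) (g(Q, F) = (-7 + Q)*Q = Q*(-7 + Q))
√(g(j(d(1)), y) - 41954) = √((9*√1)*(-7 + 9*√1) - 41954) = √((9*1)*(-7 + 9*1) - 41954) = √(9*(-7 + 9) - 41954) = √(9*2 - 41954) = √(18 - 41954) = √(-41936) = 4*I*√2621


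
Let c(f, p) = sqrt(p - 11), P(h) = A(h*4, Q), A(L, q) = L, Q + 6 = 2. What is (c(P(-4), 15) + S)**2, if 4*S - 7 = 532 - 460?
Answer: 7569/16 ≈ 473.06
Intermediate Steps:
Q = -4 (Q = -6 + 2 = -4)
P(h) = 4*h (P(h) = h*4 = 4*h)
c(f, p) = sqrt(-11 + p)
S = 79/4 (S = 7/4 + (532 - 460)/4 = 7/4 + (1/4)*72 = 7/4 + 18 = 79/4 ≈ 19.750)
(c(P(-4), 15) + S)**2 = (sqrt(-11 + 15) + 79/4)**2 = (sqrt(4) + 79/4)**2 = (2 + 79/4)**2 = (87/4)**2 = 7569/16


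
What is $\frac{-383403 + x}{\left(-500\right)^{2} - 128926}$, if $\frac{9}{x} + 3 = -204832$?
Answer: $- \frac{13089058919}{4133365465} \approx -3.1667$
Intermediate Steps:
$x = - \frac{9}{204835}$ ($x = \frac{9}{-3 - 204832} = \frac{9}{-204835} = 9 \left(- \frac{1}{204835}\right) = - \frac{9}{204835} \approx -4.3938 \cdot 10^{-5}$)
$\frac{-383403 + x}{\left(-500\right)^{2} - 128926} = \frac{-383403 - \frac{9}{204835}}{\left(-500\right)^{2} - 128926} = - \frac{78534353514}{204835 \left(250000 - 128926\right)} = - \frac{78534353514}{204835 \cdot 121074} = \left(- \frac{78534353514}{204835}\right) \frac{1}{121074} = - \frac{13089058919}{4133365465}$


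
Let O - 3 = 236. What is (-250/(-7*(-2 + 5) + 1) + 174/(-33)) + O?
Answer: 5417/22 ≈ 246.23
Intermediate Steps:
O = 239 (O = 3 + 236 = 239)
(-250/(-7*(-2 + 5) + 1) + 174/(-33)) + O = (-250/(-7*(-2 + 5) + 1) + 174/(-33)) + 239 = (-250/(-7*3 + 1) + 174*(-1/33)) + 239 = (-250/(-21 + 1) - 58/11) + 239 = (-250/(-20) - 58/11) + 239 = (-250*(-1/20) - 58/11) + 239 = (25/2 - 58/11) + 239 = 159/22 + 239 = 5417/22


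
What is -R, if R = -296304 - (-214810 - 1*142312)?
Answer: -60818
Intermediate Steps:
R = 60818 (R = -296304 - (-214810 - 142312) = -296304 - 1*(-357122) = -296304 + 357122 = 60818)
-R = -1*60818 = -60818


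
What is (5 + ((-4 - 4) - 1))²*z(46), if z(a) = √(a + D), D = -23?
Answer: 16*√23 ≈ 76.733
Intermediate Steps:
z(a) = √(-23 + a) (z(a) = √(a - 23) = √(-23 + a))
(5 + ((-4 - 4) - 1))²*z(46) = (5 + ((-4 - 4) - 1))²*√(-23 + 46) = (5 + (-8 - 1))²*√23 = (5 - 9)²*√23 = (-4)²*√23 = 16*√23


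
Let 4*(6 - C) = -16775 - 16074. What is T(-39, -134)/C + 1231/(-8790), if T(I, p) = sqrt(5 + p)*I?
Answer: -1231/8790 - 156*I*sqrt(129)/32873 ≈ -0.14005 - 0.053899*I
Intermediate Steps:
T(I, p) = I*sqrt(5 + p)
C = 32873/4 (C = 6 - (-16775 - 16074)/4 = 6 - 1/4*(-32849) = 6 + 32849/4 = 32873/4 ≈ 8218.3)
T(-39, -134)/C + 1231/(-8790) = (-39*sqrt(5 - 134))/(32873/4) + 1231/(-8790) = -39*I*sqrt(129)*(4/32873) + 1231*(-1/8790) = -39*I*sqrt(129)*(4/32873) - 1231/8790 = -156*I*sqrt(129)/32873 - 1231/8790 = -1231/8790 - 156*I*sqrt(129)/32873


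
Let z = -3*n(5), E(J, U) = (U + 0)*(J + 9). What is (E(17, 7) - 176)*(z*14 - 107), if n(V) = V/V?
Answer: -894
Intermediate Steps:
n(V) = 1
E(J, U) = U*(9 + J)
z = -3 (z = -3*1 = -3)
(E(17, 7) - 176)*(z*14 - 107) = (7*(9 + 17) - 176)*(-3*14 - 107) = (7*26 - 176)*(-42 - 107) = (182 - 176)*(-149) = 6*(-149) = -894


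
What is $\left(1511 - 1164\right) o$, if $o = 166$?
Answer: $57602$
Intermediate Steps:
$\left(1511 - 1164\right) o = \left(1511 - 1164\right) 166 = 347 \cdot 166 = 57602$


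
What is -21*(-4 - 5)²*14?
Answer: -23814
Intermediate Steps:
-21*(-4 - 5)²*14 = -21*(-9)²*14 = -21*81*14 = -1701*14 = -23814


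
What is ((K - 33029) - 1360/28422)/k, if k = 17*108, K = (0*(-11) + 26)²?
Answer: -459769163/26091396 ≈ -17.621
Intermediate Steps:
K = 676 (K = (0 + 26)² = 26² = 676)
k = 1836
((K - 33029) - 1360/28422)/k = ((676 - 33029) - 1360/28422)/1836 = (-32353 - 1360*1/28422)*(1/1836) = (-32353 - 680/14211)*(1/1836) = -459769163/14211*1/1836 = -459769163/26091396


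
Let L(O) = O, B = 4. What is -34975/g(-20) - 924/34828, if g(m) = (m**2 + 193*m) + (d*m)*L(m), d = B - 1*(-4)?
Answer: 60893453/452764 ≈ 134.49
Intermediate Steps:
d = 8 (d = 4 - 1*(-4) = 4 + 4 = 8)
g(m) = 9*m**2 + 193*m (g(m) = (m**2 + 193*m) + (8*m)*m = (m**2 + 193*m) + 8*m**2 = 9*m**2 + 193*m)
-34975/g(-20) - 924/34828 = -34975*(-1/(20*(193 + 9*(-20)))) - 924/34828 = -34975*(-1/(20*(193 - 180))) - 924*1/34828 = -34975/((-20*13)) - 231/8707 = -34975/(-260) - 231/8707 = -34975*(-1/260) - 231/8707 = 6995/52 - 231/8707 = 60893453/452764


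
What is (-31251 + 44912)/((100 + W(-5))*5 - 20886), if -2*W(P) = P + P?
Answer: -13661/20361 ≈ -0.67094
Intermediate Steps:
W(P) = -P (W(P) = -(P + P)/2 = -P)
(-31251 + 44912)/((100 + W(-5))*5 - 20886) = (-31251 + 44912)/((100 - 1*(-5))*5 - 20886) = 13661/((100 + 5)*5 - 20886) = 13661/(105*5 - 20886) = 13661/(525 - 20886) = 13661/(-20361) = 13661*(-1/20361) = -13661/20361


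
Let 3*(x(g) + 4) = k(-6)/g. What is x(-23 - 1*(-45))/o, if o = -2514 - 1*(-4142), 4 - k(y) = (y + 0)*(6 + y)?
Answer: -65/26862 ≈ -0.0024198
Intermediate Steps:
k(y) = 4 - y*(6 + y) (k(y) = 4 - (y + 0)*(6 + y) = 4 - y*(6 + y))
x(g) = -4 + 4/(3*g) (x(g) = -4 + ((4 - 1*(-6)² - 6*(-6))/g)/3 = -4 + ((4 - 1*36 + 36)/g)/3 = -4 + ((4 - 36 + 36)/g)/3 = -4 + (4/g)/3 = -4 + 4/(3*g))
o = 1628 (o = -2514 + 4142 = 1628)
x(-23 - 1*(-45))/o = (-4 + 4/(3*(-23 - 1*(-45))))/1628 = (-4 + 4/(3*(-23 + 45)))*(1/1628) = (-4 + (4/3)/22)*(1/1628) = (-4 + (4/3)*(1/22))*(1/1628) = (-4 + 2/33)*(1/1628) = -130/33*1/1628 = -65/26862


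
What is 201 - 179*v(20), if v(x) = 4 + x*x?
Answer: -72115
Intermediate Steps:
v(x) = 4 + x²
201 - 179*v(20) = 201 - 179*(4 + 20²) = 201 - 179*(4 + 400) = 201 - 179*404 = 201 - 72316 = -72115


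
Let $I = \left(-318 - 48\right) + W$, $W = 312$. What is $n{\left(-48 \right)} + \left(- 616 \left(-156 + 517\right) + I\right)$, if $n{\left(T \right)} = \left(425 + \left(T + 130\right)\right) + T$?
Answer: $-221971$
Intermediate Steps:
$n{\left(T \right)} = 555 + 2 T$ ($n{\left(T \right)} = \left(425 + \left(130 + T\right)\right) + T = \left(555 + T\right) + T = 555 + 2 T$)
$I = -54$ ($I = \left(-318 - 48\right) + 312 = -366 + 312 = -54$)
$n{\left(-48 \right)} + \left(- 616 \left(-156 + 517\right) + I\right) = \left(555 + 2 \left(-48\right)\right) - \left(54 + 616 \left(-156 + 517\right)\right) = \left(555 - 96\right) - 222430 = 459 - 222430 = -221971$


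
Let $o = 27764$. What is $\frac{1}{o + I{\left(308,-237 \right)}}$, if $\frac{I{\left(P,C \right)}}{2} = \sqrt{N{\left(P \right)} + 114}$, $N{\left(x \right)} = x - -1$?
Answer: $\frac{6941}{192709501} - \frac{3 \sqrt{47}}{385419002} \approx 3.5965 \cdot 10^{-5}$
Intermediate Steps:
$N{\left(x \right)} = 1 + x$ ($N{\left(x \right)} = x + 1 = 1 + x$)
$I{\left(P,C \right)} = 2 \sqrt{115 + P}$ ($I{\left(P,C \right)} = 2 \sqrt{\left(1 + P\right) + 114} = 2 \sqrt{115 + P}$)
$\frac{1}{o + I{\left(308,-237 \right)}} = \frac{1}{27764 + 2 \sqrt{115 + 308}} = \frac{1}{27764 + 2 \sqrt{423}} = \frac{1}{27764 + 2 \cdot 3 \sqrt{47}} = \frac{1}{27764 + 6 \sqrt{47}}$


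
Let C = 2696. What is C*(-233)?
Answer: -628168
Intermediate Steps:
C*(-233) = 2696*(-233) = -628168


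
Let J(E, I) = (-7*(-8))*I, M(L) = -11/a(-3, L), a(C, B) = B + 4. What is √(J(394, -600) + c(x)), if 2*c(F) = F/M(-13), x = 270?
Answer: I*√4052235/11 ≈ 183.0*I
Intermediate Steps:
a(C, B) = 4 + B
M(L) = -11/(4 + L)
J(E, I) = 56*I
c(F) = 9*F/22 (c(F) = (F/((-11/(4 - 13))))/2 = (F/((-11/(-9))))/2 = (F/((-11*(-⅑))))/2 = (F/(11/9))/2 = (F*(9/11))/2 = (9*F/11)/2 = 9*F/22)
√(J(394, -600) + c(x)) = √(56*(-600) + (9/22)*270) = √(-33600 + 1215/11) = √(-368385/11) = I*√4052235/11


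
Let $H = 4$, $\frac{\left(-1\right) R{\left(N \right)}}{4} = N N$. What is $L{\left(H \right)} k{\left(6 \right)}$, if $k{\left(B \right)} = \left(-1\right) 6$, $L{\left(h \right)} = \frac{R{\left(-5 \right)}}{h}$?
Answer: $150$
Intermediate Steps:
$R{\left(N \right)} = - 4 N^{2}$ ($R{\left(N \right)} = - 4 N N = - 4 N^{2}$)
$L{\left(h \right)} = - \frac{100}{h}$ ($L{\left(h \right)} = \frac{\left(-4\right) \left(-5\right)^{2}}{h} = \frac{\left(-4\right) 25}{h} = - \frac{100}{h}$)
$k{\left(B \right)} = -6$
$L{\left(H \right)} k{\left(6 \right)} = - \frac{100}{4} \left(-6\right) = \left(-100\right) \frac{1}{4} \left(-6\right) = \left(-25\right) \left(-6\right) = 150$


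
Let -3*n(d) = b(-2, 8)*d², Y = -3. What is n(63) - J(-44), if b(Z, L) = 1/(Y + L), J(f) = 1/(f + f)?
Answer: -116419/440 ≈ -264.59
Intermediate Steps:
J(f) = 1/(2*f)
b(Z, L) = 1/(-3 + L)
n(d) = -d²/15 (n(d) = -d²/(3*(-3 + 8)) = -d²/(3*5) = -d²/15)
n(63) - J(-44) = -1/15*63² - 1/(2*(-44)) = -1/15*3969 - (-1)/(2*44) = -1323/5 - 1*(-1/88) = -1323/5 + 1/88 = -116419/440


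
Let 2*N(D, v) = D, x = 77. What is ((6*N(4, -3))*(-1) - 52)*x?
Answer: -4928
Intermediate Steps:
N(D, v) = D/2
((6*N(4, -3))*(-1) - 52)*x = ((6*((1/2)*4))*(-1) - 52)*77 = ((6*2)*(-1) - 52)*77 = (12*(-1) - 52)*77 = (-12 - 52)*77 = -64*77 = -4928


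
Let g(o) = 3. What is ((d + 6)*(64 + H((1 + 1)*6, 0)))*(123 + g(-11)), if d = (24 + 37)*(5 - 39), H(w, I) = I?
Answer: -16676352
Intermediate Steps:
d = -2074 (d = 61*(-34) = -2074)
((d + 6)*(64 + H((1 + 1)*6, 0)))*(123 + g(-11)) = ((-2074 + 6)*(64 + 0))*(123 + 3) = -2068*64*126 = -132352*126 = -16676352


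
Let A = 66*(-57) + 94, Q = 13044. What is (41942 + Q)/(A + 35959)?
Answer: 54986/32291 ≈ 1.7028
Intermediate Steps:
A = -3668 (A = -3762 + 94 = -3668)
(41942 + Q)/(A + 35959) = (41942 + 13044)/(-3668 + 35959) = 54986/32291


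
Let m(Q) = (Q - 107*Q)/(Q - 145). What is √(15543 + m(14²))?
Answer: √39367767/51 ≈ 123.03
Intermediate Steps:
m(Q) = -106*Q/(-145 + Q) (m(Q) = (-106*Q)/(-145 + Q) = -106*Q/(-145 + Q))
√(15543 + m(14²)) = √(15543 - 106*14²/(-145 + 14²)) = √(15543 - 106*196/(-145 + 196)) = √(15543 - 106*196/51) = √(15543 - 106*196*1/51) = √(15543 - 20776/51) = √(771917/51) = √39367767/51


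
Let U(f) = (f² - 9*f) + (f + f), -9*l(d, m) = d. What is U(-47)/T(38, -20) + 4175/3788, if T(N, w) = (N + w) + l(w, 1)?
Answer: 43642673/344708 ≈ 126.61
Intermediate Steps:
l(d, m) = -d/9
T(N, w) = N + 8*w/9 (T(N, w) = (N + w) - w/9 = N + 8*w/9)
U(f) = f² - 7*f (U(f) = (f² - 9*f) + 2*f = f² - 7*f)
U(-47)/T(38, -20) + 4175/3788 = (-47*(-7 - 47))/(38 + (8/9)*(-20)) + 4175/3788 = (-47*(-54))/(38 - 160/9) + 4175*(1/3788) = 2538/(182/9) + 4175/3788 = 2538*(9/182) + 4175/3788 = 11421/91 + 4175/3788 = 43642673/344708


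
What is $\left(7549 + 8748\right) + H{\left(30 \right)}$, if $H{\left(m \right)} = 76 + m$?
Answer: $16403$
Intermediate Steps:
$\left(7549 + 8748\right) + H{\left(30 \right)} = \left(7549 + 8748\right) + \left(76 + 30\right) = 16297 + 106 = 16403$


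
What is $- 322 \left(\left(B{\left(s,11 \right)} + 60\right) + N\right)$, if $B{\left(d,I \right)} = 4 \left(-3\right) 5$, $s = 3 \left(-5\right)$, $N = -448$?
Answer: $144256$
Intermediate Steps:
$s = -15$
$B{\left(d,I \right)} = -60$ ($B{\left(d,I \right)} = \left(-12\right) 5 = -60$)
$- 322 \left(\left(B{\left(s,11 \right)} + 60\right) + N\right) = - 322 \left(\left(-60 + 60\right) - 448\right) = - 322 \left(0 - 448\right) = \left(-322\right) \left(-448\right) = 144256$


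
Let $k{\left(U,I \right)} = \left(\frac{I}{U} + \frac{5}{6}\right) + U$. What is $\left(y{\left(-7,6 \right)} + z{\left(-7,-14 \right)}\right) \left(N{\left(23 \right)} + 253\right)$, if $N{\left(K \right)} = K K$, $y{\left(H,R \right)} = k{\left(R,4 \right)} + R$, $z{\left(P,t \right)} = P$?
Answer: $5083$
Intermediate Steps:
$k{\left(U,I \right)} = \frac{5}{6} + U + \frac{I}{U}$ ($k{\left(U,I \right)} = \left(\frac{I}{U} + 5 \cdot \frac{1}{6}\right) + U = \left(\frac{I}{U} + \frac{5}{6}\right) + U = \left(\frac{5}{6} + \frac{I}{U}\right) + U = \frac{5}{6} + U + \frac{I}{U}$)
$y{\left(H,R \right)} = \frac{5}{6} + 2 R + \frac{4}{R}$ ($y{\left(H,R \right)} = \left(\frac{5}{6} + R + \frac{4}{R}\right) + R = \frac{5}{6} + 2 R + \frac{4}{R}$)
$N{\left(K \right)} = K^{2}$
$\left(y{\left(-7,6 \right)} + z{\left(-7,-14 \right)}\right) \left(N{\left(23 \right)} + 253\right) = \left(\left(\frac{5}{6} + 2 \cdot 6 + \frac{4}{6}\right) - 7\right) \left(23^{2} + 253\right) = \left(\left(\frac{5}{6} + 12 + 4 \cdot \frac{1}{6}\right) - 7\right) \left(529 + 253\right) = \left(\left(\frac{5}{6} + 12 + \frac{2}{3}\right) - 7\right) 782 = \left(\frac{27}{2} - 7\right) 782 = \frac{13}{2} \cdot 782 = 5083$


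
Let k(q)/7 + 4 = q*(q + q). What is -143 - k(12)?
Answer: -2131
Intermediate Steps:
k(q) = -28 + 14*q² (k(q) = -28 + 7*(q*(q + q)) = -28 + 7*(q*(2*q)) = -28 + 7*(2*q²) = -28 + 14*q²)
-143 - k(12) = -143 - (-28 + 14*12²) = -143 - (-28 + 14*144) = -143 - (-28 + 2016) = -143 - 1*1988 = -143 - 1988 = -2131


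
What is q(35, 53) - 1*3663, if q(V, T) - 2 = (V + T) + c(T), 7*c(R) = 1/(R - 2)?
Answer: -1275560/357 ≈ -3573.0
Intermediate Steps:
c(R) = 1/(7*(-2 + R)) (c(R) = 1/(7*(R - 2)) = 1/(7*(-2 + R)))
q(V, T) = 2 + T + V + 1/(7*(-2 + T)) (q(V, T) = 2 + ((V + T) + 1/(7*(-2 + T))) = 2 + ((T + V) + 1/(7*(-2 + T))) = 2 + (T + V + 1/(7*(-2 + T))) = 2 + T + V + 1/(7*(-2 + T)))
q(35, 53) - 1*3663 = (1/7 + (-2 + 53)*(2 + 53 + 35))/(-2 + 53) - 1*3663 = (1/7 + 51*90)/51 - 3663 = (1/7 + 4590)/51 - 3663 = (1/51)*(32131/7) - 3663 = 32131/357 - 3663 = -1275560/357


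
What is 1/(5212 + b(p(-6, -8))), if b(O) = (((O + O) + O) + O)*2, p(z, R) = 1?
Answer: 1/5220 ≈ 0.00019157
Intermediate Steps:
b(O) = 8*O (b(O) = ((2*O + O) + O)*2 = (3*O + O)*2 = (4*O)*2 = 8*O)
1/(5212 + b(p(-6, -8))) = 1/(5212 + 8*1) = 1/(5212 + 8) = 1/5220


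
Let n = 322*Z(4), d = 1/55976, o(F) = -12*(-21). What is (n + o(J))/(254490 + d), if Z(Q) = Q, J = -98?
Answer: 12314720/2035047463 ≈ 0.0060513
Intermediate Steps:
o(F) = 252
d = 1/55976 ≈ 1.7865e-5
n = 1288 (n = 322*4 = 1288)
(n + o(J))/(254490 + d) = (1288 + 252)/(254490 + 1/55976) = 1540/(14245332241/55976) = 1540*(55976/14245332241) = 12314720/2035047463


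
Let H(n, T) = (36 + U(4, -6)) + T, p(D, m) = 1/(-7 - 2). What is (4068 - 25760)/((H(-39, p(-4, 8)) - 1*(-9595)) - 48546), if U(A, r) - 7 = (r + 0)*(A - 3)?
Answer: 195228/350227 ≈ 0.55743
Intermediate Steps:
U(A, r) = 7 + r*(-3 + A) (U(A, r) = 7 + (r + 0)*(A - 3) = 7 + r*(-3 + A))
p(D, m) = -⅑ (p(D, m) = 1/(-9) = -⅑)
H(n, T) = 37 + T (H(n, T) = (36 + (7 - 3*(-6) + 4*(-6))) + T = (36 + (7 + 18 - 24)) + T = (36 + 1) + T = 37 + T)
(4068 - 25760)/((H(-39, p(-4, 8)) - 1*(-9595)) - 48546) = (4068 - 25760)/(((37 - ⅑) - 1*(-9595)) - 48546) = -21692/((332/9 + 9595) - 48546) = -21692/(86687/9 - 48546) = -21692/(-350227/9) = -21692*(-9/350227) = 195228/350227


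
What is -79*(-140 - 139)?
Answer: 22041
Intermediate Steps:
-79*(-140 - 139) = -79*(-279) = 22041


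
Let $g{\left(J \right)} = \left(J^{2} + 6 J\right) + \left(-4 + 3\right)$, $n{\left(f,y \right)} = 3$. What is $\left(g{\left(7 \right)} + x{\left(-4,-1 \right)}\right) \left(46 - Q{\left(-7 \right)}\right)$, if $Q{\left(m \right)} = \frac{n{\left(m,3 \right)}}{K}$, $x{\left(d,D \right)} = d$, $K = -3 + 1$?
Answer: $4085$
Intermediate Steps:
$K = -2$
$g{\left(J \right)} = -1 + J^{2} + 6 J$ ($g{\left(J \right)} = \left(J^{2} + 6 J\right) - 1 = -1 + J^{2} + 6 J$)
$Q{\left(m \right)} = - \frac{3}{2}$ ($Q{\left(m \right)} = \frac{3}{-2} = 3 \left(- \frac{1}{2}\right) = - \frac{3}{2}$)
$\left(g{\left(7 \right)} + x{\left(-4,-1 \right)}\right) \left(46 - Q{\left(-7 \right)}\right) = \left(\left(-1 + 7^{2} + 6 \cdot 7\right) - 4\right) \left(46 - - \frac{3}{2}\right) = \left(\left(-1 + 49 + 42\right) - 4\right) \left(46 + \frac{3}{2}\right) = \left(90 - 4\right) \frac{95}{2} = 86 \cdot \frac{95}{2} = 4085$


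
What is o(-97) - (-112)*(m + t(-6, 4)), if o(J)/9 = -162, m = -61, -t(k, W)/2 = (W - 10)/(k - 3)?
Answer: -25318/3 ≈ -8439.3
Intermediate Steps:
t(k, W) = -2*(-10 + W)/(-3 + k) (t(k, W) = -2*(W - 10)/(k - 3) = -2*(-10 + W)/(-3 + k))
o(J) = -1458 (o(J) = 9*(-162) = -1458)
o(-97) - (-112)*(m + t(-6, 4)) = -1458 - (-112)*(-61 + 2*(10 - 1*4)/(-3 - 6)) = -1458 - (-112)*(-61 + 2*(10 - 4)/(-9)) = -1458 - (-112)*(-61 + 2*(-⅑)*6) = -1458 - (-112)*(-61 - 4/3) = -1458 - (-112)*(-187)/3 = -1458 - 1*20944/3 = -1458 - 20944/3 = -25318/3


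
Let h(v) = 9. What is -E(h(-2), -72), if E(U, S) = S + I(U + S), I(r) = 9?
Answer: 63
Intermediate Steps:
E(U, S) = 9 + S (E(U, S) = S + 9 = 9 + S)
-E(h(-2), -72) = -(9 - 72) = -1*(-63) = 63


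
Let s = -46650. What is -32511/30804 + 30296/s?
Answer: -408312689/239501100 ≈ -1.7048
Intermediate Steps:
-32511/30804 + 30296/s = -32511/30804 + 30296/(-46650) = -32511*1/30804 + 30296*(-1/46650) = -10837/10268 - 15148/23325 = -408312689/239501100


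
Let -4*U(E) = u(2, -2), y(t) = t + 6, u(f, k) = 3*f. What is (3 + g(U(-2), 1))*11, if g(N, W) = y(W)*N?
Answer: -165/2 ≈ -82.500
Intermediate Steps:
y(t) = 6 + t
U(E) = -3/2 (U(E) = -3*2/4 = -¼*6 = -3/2)
g(N, W) = N*(6 + W) (g(N, W) = (6 + W)*N = N*(6 + W))
(3 + g(U(-2), 1))*11 = (3 - 3*(6 + 1)/2)*11 = (3 - 3/2*7)*11 = (3 - 21/2)*11 = -15/2*11 = -165/2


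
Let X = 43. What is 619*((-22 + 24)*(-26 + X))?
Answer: 21046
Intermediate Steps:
619*((-22 + 24)*(-26 + X)) = 619*((-22 + 24)*(-26 + 43)) = 619*(2*17) = 619*34 = 21046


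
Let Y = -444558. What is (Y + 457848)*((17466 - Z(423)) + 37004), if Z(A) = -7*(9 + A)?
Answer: 764095260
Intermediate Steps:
Z(A) = -63 - 7*A
(Y + 457848)*((17466 - Z(423)) + 37004) = (-444558 + 457848)*((17466 - (-63 - 7*423)) + 37004) = 13290*((17466 - (-63 - 2961)) + 37004) = 13290*((17466 - 1*(-3024)) + 37004) = 13290*((17466 + 3024) + 37004) = 13290*(20490 + 37004) = 13290*57494 = 764095260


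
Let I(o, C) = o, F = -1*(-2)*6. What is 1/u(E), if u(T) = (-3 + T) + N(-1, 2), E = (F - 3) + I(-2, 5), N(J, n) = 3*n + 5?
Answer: 1/15 ≈ 0.066667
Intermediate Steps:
F = 12 (F = 2*6 = 12)
N(J, n) = 5 + 3*n
E = 7 (E = (12 - 3) - 2 = 9 - 2 = 7)
u(T) = 8 + T (u(T) = (-3 + T) + (5 + 3*2) = (-3 + T) + (5 + 6) = (-3 + T) + 11 = 8 + T)
1/u(E) = 1/(8 + 7) = 1/15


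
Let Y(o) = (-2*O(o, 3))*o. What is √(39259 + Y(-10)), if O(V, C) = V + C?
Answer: √39119 ≈ 197.79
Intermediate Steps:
O(V, C) = C + V
Y(o) = o*(-6 - 2*o) (Y(o) = (-2*(3 + o))*o = (-6 - 2*o)*o = o*(-6 - 2*o))
√(39259 + Y(-10)) = √(39259 - 2*(-10)*(3 - 10)) = √(39259 - 2*(-10)*(-7)) = √(39259 - 140) = √39119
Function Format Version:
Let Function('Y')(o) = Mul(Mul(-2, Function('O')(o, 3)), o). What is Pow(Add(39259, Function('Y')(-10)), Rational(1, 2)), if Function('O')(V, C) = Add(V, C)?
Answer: Pow(39119, Rational(1, 2)) ≈ 197.79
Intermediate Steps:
Function('O')(V, C) = Add(C, V)
Function('Y')(o) = Mul(o, Add(-6, Mul(-2, o))) (Function('Y')(o) = Mul(Mul(-2, Add(3, o)), o) = Mul(Add(-6, Mul(-2, o)), o) = Mul(o, Add(-6, Mul(-2, o))))
Pow(Add(39259, Function('Y')(-10)), Rational(1, 2)) = Pow(Add(39259, Mul(-2, -10, Add(3, -10))), Rational(1, 2)) = Pow(Add(39259, Mul(-2, -10, -7)), Rational(1, 2)) = Pow(Add(39259, -140), Rational(1, 2)) = Pow(39119, Rational(1, 2))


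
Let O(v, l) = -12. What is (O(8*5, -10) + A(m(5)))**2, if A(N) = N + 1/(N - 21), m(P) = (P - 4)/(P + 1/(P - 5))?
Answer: 64009/441 ≈ 145.15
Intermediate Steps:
m(P) = (-4 + P)/(P + 1/(-5 + P))
A(N) = N + 1/(-21 + N)
(O(8*5, -10) + A(m(5)))**2 = (-12 + (1 + ((20 + 5**2 - 9*5)/(1 + 5**2 - 5*5))**2 - 21*(20 + 5**2 - 9*5)/(1 + 5**2 - 5*5))/(-21 + (20 + 5**2 - 9*5)/(1 + 5**2 - 5*5)))**2 = (-12 + (1 + ((20 + 25 - 45)/(1 + 25 - 25))**2 - 21*(20 + 25 - 45)/(1 + 25 - 25))/(-21 + (20 + 25 - 45)/(1 + 25 - 25)))**2 = (-12 + (1 + (0/1)**2 - 21*0/1)/(-21 + 0/1))**2 = (-12 + (1 + (1*0)**2 - 21*0)/(-21 + 1*0))**2 = (-12 + (1 + 0**2 - 21*0)/(-21 + 0))**2 = (-12 + (1 + 0 + 0)/(-21))**2 = (-12 - 1/21*1)**2 = (-12 - 1/21)**2 = (-253/21)**2 = 64009/441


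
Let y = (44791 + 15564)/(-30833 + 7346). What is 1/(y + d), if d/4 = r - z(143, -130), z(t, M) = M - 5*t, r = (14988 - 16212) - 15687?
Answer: -23487/1509428923 ≈ -1.5560e-5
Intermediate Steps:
y = -60355/23487 (y = 60355/(-23487) = 60355*(-1/23487) = -60355/23487 ≈ -2.5697)
r = -16911 (r = -1224 - 15687 = -16911)
d = -64264 (d = 4*(-16911 - (-130 - 5*143)) = 4*(-16911 - (-130 - 715)) = 4*(-16911 - 1*(-845)) = 4*(-16911 + 845) = 4*(-16066) = -64264)
1/(y + d) = 1/(-60355/23487 - 64264) = 1/(-1509428923/23487) = -23487/1509428923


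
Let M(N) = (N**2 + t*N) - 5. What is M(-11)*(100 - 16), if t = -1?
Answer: 10668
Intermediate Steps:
M(N) = -5 + N**2 - N (M(N) = (N**2 - N) - 5 = -5 + N**2 - N)
M(-11)*(100 - 16) = (-5 + (-11)**2 - 1*(-11))*(100 - 16) = (-5 + 121 + 11)*84 = 127*84 = 10668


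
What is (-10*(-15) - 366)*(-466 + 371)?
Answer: 20520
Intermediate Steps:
(-10*(-15) - 366)*(-466 + 371) = (150 - 366)*(-95) = -216*(-95) = 20520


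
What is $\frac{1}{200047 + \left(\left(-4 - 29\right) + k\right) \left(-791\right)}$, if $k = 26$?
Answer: $\frac{1}{205584} \approx 4.8642 \cdot 10^{-6}$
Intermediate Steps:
$\frac{1}{200047 + \left(\left(-4 - 29\right) + k\right) \left(-791\right)} = \frac{1}{200047 + \left(\left(-4 - 29\right) + 26\right) \left(-791\right)} = \frac{1}{200047 + \left(-33 + 26\right) \left(-791\right)} = \frac{1}{200047 - -5537} = \frac{1}{200047 + 5537} = \frac{1}{205584}$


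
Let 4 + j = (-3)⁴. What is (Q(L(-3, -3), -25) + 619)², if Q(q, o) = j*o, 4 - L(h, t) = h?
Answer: 1705636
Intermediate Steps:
j = 77 (j = -4 + (-3)⁴ = -4 + 81 = 77)
L(h, t) = 4 - h
Q(q, o) = 77*o
(Q(L(-3, -3), -25) + 619)² = (77*(-25) + 619)² = (-1925 + 619)² = (-1306)² = 1705636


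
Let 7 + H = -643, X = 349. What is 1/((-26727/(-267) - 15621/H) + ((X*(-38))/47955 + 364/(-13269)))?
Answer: 818018148350/101294735758849 ≈ 0.0080756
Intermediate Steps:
H = -650 (H = -7 - 643 = -650)
1/((-26727/(-267) - 15621/H) + ((X*(-38))/47955 + 364/(-13269))) = 1/((-26727/(-267) - 15621/(-650)) + ((349*(-38))/47955 + 364/(-13269))) = 1/((-26727*(-1/267) - 15621*(-1/650)) + (-13262*1/47955 + 364*(-1/13269))) = 1/((8909/89 + 15621/650) + (-13262/47955 - 364/13269)) = 1/(7181119/57850 - 21492122/70701655) = 1/(101294735758849/818018148350) = 818018148350/101294735758849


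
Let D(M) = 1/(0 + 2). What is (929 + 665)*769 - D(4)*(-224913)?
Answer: 2676485/2 ≈ 1.3382e+6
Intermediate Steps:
D(M) = ½ (D(M) = 1/2 = ½)
(929 + 665)*769 - D(4)*(-224913) = (929 + 665)*769 - (-224913)/2 = 1594*769 - 1*(-224913/2) = 1225786 + 224913/2 = 2676485/2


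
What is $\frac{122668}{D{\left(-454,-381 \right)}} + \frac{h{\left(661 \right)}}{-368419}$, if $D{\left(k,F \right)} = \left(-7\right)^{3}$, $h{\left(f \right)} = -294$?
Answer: $- \frac{6456160150}{18052531} \approx -357.63$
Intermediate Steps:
$D{\left(k,F \right)} = -343$
$\frac{122668}{D{\left(-454,-381 \right)}} + \frac{h{\left(661 \right)}}{-368419} = \frac{122668}{-343} - \frac{294}{-368419} = 122668 \left(- \frac{1}{343}\right) - - \frac{294}{368419} = - \frac{17524}{49} + \frac{294}{368419} = - \frac{6456160150}{18052531}$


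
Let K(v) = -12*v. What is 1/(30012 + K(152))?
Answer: 1/28188 ≈ 3.5476e-5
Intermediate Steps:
1/(30012 + K(152)) = 1/(30012 - 12*152) = 1/(30012 - 1824) = 1/28188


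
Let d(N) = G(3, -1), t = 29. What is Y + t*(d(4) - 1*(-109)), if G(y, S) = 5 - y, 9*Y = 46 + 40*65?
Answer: 3513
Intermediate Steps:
Y = 294 (Y = (46 + 40*65)/9 = (46 + 2600)/9 = (⅑)*2646 = 294)
d(N) = 2 (d(N) = 5 - 1*3 = 5 - 3 = 2)
Y + t*(d(4) - 1*(-109)) = 294 + 29*(2 - 1*(-109)) = 294 + 29*(2 + 109) = 294 + 29*111 = 294 + 3219 = 3513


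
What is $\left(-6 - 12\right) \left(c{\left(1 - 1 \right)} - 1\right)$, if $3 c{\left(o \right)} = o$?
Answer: $18$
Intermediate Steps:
$c{\left(o \right)} = \frac{o}{3}$
$\left(-6 - 12\right) \left(c{\left(1 - 1 \right)} - 1\right) = \left(-6 - 12\right) \left(\frac{1 - 1}{3} - 1\right) = - 18 \left(\frac{1}{3} \cdot 0 - 1\right) = - 18 \left(0 - 1\right) = \left(-18\right) \left(-1\right) = 18$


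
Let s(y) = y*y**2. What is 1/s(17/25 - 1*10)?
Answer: -15625/12649337 ≈ -0.0012352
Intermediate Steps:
s(y) = y**3
1/s(17/25 - 1*10) = 1/((17/25 - 1*10)**3) = 1/((17*(1/25) - 10)**3) = 1/((17/25 - 10)**3) = 1/((-233/25)**3) = 1/(-12649337/15625) = -15625/12649337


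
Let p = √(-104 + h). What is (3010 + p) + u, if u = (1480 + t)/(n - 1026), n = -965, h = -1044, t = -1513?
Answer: 544813/181 + 2*I*√287 ≈ 3010.0 + 33.882*I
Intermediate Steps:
p = 2*I*√287 (p = √(-104 - 1044) = √(-1148) = 2*I*√287 ≈ 33.882*I)
u = 3/181 (u = (1480 - 1513)/(-965 - 1026) = -33/(-1991) = -33*(-1/1991) = 3/181 ≈ 0.016575)
(3010 + p) + u = (3010 + 2*I*√287) + 3/181 = 544813/181 + 2*I*√287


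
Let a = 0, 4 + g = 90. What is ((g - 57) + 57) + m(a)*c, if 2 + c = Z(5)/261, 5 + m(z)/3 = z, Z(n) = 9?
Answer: 3349/29 ≈ 115.48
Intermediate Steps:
g = 86 (g = -4 + 90 = 86)
m(z) = -15 + 3*z
c = -57/29 (c = -2 + 9/261 = -2 + 9*(1/261) = -2 + 1/29 = -57/29 ≈ -1.9655)
((g - 57) + 57) + m(a)*c = ((86 - 57) + 57) + (-15 + 3*0)*(-57/29) = (29 + 57) + (-15 + 0)*(-57/29) = 86 - 15*(-57/29) = 86 + 855/29 = 3349/29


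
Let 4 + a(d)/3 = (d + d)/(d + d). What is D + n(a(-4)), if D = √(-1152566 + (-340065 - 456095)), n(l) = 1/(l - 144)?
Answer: -1/153 + I*√1948726 ≈ -0.0065359 + 1396.0*I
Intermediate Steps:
a(d) = -9 (a(d) = -12 + 3*((d + d)/(d + d)) = -12 + 3*((2*d)/((2*d))) = -12 + 3*((2*d)*(1/(2*d))) = -12 + 3*1 = -12 + 3 = -9)
n(l) = 1/(-144 + l)
D = I*√1948726 (D = √(-1152566 - 796160) = √(-1948726) = I*√1948726 ≈ 1396.0*I)
D + n(a(-4)) = I*√1948726 + 1/(-144 - 9) = I*√1948726 + 1/(-153) = I*√1948726 - 1/153 = -1/153 + I*√1948726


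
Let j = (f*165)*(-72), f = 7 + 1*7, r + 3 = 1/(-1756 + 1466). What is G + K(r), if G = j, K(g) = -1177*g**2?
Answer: -14880432457/84100 ≈ -1.7694e+5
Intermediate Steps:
r = -871/290 (r = -3 + 1/(-1756 + 1466) = -3 + 1/(-290) = -3 - 1/290 = -871/290 ≈ -3.0034)
f = 14 (f = 7 + 7 = 14)
j = -166320 (j = (14*165)*(-72) = 2310*(-72) = -166320)
G = -166320
G + K(r) = -166320 - 1177*(-871/290)**2 = -166320 - 1177*758641/84100 = -166320 - 892920457/84100 = -14880432457/84100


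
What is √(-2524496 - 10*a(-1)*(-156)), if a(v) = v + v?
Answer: 56*I*√806 ≈ 1589.8*I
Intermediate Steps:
a(v) = 2*v
√(-2524496 - 10*a(-1)*(-156)) = √(-2524496 - 20*(-1)*(-156)) = √(-2524496 - 10*(-2)*(-156)) = √(-2524496 + 20*(-156)) = √(-2524496 - 3120) = √(-2527616) = 56*I*√806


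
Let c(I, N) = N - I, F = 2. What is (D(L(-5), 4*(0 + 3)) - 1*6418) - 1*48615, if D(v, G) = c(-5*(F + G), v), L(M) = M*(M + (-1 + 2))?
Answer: -54943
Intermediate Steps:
L(M) = M*(1 + M) (L(M) = M*(M + 1) = M*(1 + M))
D(v, G) = 10 + v + 5*G (D(v, G) = v - (-5)*(2 + G) = v - (-10 - 5*G) = v + (10 + 5*G) = 10 + v + 5*G)
(D(L(-5), 4*(0 + 3)) - 1*6418) - 1*48615 = ((10 - 5*(1 - 5) + 5*(4*(0 + 3))) - 1*6418) - 1*48615 = ((10 - 5*(-4) + 5*(4*3)) - 6418) - 48615 = ((10 + 20 + 5*12) - 6418) - 48615 = ((10 + 20 + 60) - 6418) - 48615 = (90 - 6418) - 48615 = -6328 - 48615 = -54943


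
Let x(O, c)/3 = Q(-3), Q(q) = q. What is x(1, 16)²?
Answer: 81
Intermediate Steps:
x(O, c) = -9 (x(O, c) = 3*(-3) = -9)
x(1, 16)² = (-9)² = 81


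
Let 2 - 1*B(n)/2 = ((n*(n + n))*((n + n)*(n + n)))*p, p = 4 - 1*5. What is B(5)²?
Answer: 100080016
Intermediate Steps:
p = -1 (p = 4 - 5 = -1)
B(n) = 4 + 16*n⁴ (B(n) = 4 - 2*(n*(n + n))*((n + n)*(n + n))*(-1) = 4 - 2*(n*(2*n))*((2*n)*(2*n))*(-1) = 4 - 2*(2*n²)*(4*n²)*(-1) = 4 - 2*8*n⁴*(-1) = 4 - (-16)*n⁴ = 4 + 16*n⁴)
B(5)² = (4 + 16*5⁴)² = (4 + 16*625)² = (4 + 10000)² = 10004² = 100080016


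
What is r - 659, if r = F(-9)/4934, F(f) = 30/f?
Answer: -4877264/7401 ≈ -659.00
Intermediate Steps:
r = -5/7401 (r = (30/(-9))/4934 = (30*(-1/9))*(1/4934) = -10/3*1/4934 = -5/7401 ≈ -0.00067558)
r - 659 = -5/7401 - 659 = -4877264/7401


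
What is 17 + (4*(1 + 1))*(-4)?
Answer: -15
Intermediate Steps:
17 + (4*(1 + 1))*(-4) = 17 + (4*2)*(-4) = 17 + 8*(-4) = 17 - 32 = -15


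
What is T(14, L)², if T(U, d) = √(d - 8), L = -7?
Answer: -15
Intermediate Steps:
T(U, d) = √(-8 + d)
T(14, L)² = (√(-8 - 7))² = (√(-15))² = (I*√15)² = -15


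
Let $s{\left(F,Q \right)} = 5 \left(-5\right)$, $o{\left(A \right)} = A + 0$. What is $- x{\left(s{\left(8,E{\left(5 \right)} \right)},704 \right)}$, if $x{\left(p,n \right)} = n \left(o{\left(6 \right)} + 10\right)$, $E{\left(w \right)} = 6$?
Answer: $-11264$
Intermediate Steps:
$o{\left(A \right)} = A$
$s{\left(F,Q \right)} = -25$
$x{\left(p,n \right)} = 16 n$ ($x{\left(p,n \right)} = n \left(6 + 10\right) = n 16 = 16 n$)
$- x{\left(s{\left(8,E{\left(5 \right)} \right)},704 \right)} = - 16 \cdot 704 = \left(-1\right) 11264 = -11264$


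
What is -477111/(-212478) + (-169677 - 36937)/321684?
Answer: 4565751893/2847948873 ≈ 1.6032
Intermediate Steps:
-477111/(-212478) + (-169677 - 36937)/321684 = -477111*(-1/212478) - 206614*1/321684 = 159037/70826 - 103307/160842 = 4565751893/2847948873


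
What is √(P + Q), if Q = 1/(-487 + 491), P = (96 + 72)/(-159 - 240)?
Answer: I*√247/38 ≈ 0.41359*I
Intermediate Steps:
P = -8/19 (P = 168/(-399) = 168*(-1/399) = -8/19 ≈ -0.42105)
Q = ¼ (Q = 1/4 = ¼ ≈ 0.25000)
√(P + Q) = √(-8/19 + ¼) = √(-13/76) = I*√247/38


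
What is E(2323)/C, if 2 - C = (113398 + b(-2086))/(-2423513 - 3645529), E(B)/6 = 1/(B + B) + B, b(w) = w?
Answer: 10916850127113/1580852606 ≈ 6905.7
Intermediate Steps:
E(B) = 3/B + 6*B (E(B) = 6*(1/(B + B) + B) = 6*(1/(2*B) + B) = 6*(B + 1/(2*B)) = 3/B + 6*B)
C = 680522/337169 (C = 2 - (113398 - 2086)/(-2423513 - 3645529) = 2 - 111312/(-6069042) = 2 - 111312*(-1)/6069042 = 2 - 1*(-6184/337169) = 2 + 6184/337169 = 680522/337169 ≈ 2.0183)
E(2323)/C = (3/2323 + 6*2323)/(680522/337169) = (3*(1/2323) + 13938)*(337169/680522) = (3/2323 + 13938)*(337169/680522) = (32377977/2323)*(337169/680522) = 10916850127113/1580852606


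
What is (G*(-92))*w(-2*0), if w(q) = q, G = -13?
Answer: 0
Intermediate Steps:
(G*(-92))*w(-2*0) = (-13*(-92))*(-2*0) = 1196*0 = 0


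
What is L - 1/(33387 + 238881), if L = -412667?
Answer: -112356018757/272268 ≈ -4.1267e+5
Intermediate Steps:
L - 1/(33387 + 238881) = -412667 - 1/(33387 + 238881) = -412667 - 1/272268 = -112356018757/272268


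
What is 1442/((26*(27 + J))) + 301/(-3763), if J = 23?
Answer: 2517473/2445950 ≈ 1.0292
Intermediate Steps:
1442/((26*(27 + J))) + 301/(-3763) = 1442/((26*(27 + 23))) + 301/(-3763) = 1442/((26*50)) + 301*(-1/3763) = 1442/1300 - 301/3763 = 1442*(1/1300) - 301/3763 = 721/650 - 301/3763 = 2517473/2445950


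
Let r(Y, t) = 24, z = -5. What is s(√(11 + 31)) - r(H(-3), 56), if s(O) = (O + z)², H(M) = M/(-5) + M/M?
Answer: 43 - 10*√42 ≈ -21.807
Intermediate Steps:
H(M) = 1 - M/5 (H(M) = M*(-⅕) + 1 = -M/5 + 1 = 1 - M/5)
s(O) = (-5 + O)² (s(O) = (O - 5)² = (-5 + O)²)
s(√(11 + 31)) - r(H(-3), 56) = (-5 + √(11 + 31))² - 1*24 = (-5 + √42)² - 24 = -24 + (-5 + √42)²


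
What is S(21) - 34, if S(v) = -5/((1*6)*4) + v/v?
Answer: -797/24 ≈ -33.208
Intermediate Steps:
S(v) = 19/24 (S(v) = -5/(6*4) + 1 = -5/24 + 1 = 19/24)
S(21) - 34 = 19/24 - 34 = -797/24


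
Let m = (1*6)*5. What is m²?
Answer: 900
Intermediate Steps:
m = 30 (m = 6*5 = 30)
m² = 30² = 900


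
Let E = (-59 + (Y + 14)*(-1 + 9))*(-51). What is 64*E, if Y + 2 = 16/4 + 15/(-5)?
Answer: -146880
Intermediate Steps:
Y = -1 (Y = -2 + (16/4 + 15/(-5)) = -2 + (16*(1/4) + 15*(-1/5)) = -2 + (4 - 3) = -2 + 1 = -1)
E = -2295 (E = (-59 + (-1 + 14)*(-1 + 9))*(-51) = (-59 + 13*8)*(-51) = (-59 + 104)*(-51) = 45*(-51) = -2295)
64*E = 64*(-2295) = -146880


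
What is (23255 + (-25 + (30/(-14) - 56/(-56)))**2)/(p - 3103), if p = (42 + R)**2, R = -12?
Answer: -1172984/107947 ≈ -10.866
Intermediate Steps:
p = 900 (p = (42 - 12)**2 = 30**2 = 900)
(23255 + (-25 + (30/(-14) - 56/(-56)))**2)/(p - 3103) = (23255 + (-25 + (30/(-14) - 56/(-56)))**2)/(900 - 3103) = (23255 + (-25 + (30*(-1/14) - 56*(-1/56)))**2)/(-2203) = (23255 + (-25 + (-15/7 + 1))**2)*(-1/2203) = (23255 + (-25 - 8/7)**2)*(-1/2203) = (23255 + (-183/7)**2)*(-1/2203) = (23255 + 33489/49)*(-1/2203) = (1172984/49)*(-1/2203) = -1172984/107947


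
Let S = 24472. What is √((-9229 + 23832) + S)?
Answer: 5*√1563 ≈ 197.67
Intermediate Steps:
√((-9229 + 23832) + S) = √((-9229 + 23832) + 24472) = √(14603 + 24472) = √39075 = 5*√1563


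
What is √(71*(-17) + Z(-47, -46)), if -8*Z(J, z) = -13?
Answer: I*√19286/4 ≈ 34.719*I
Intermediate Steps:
Z(J, z) = 13/8 (Z(J, z) = -⅛*(-13) = 13/8)
√(71*(-17) + Z(-47, -46)) = √(71*(-17) + 13/8) = √(-1207 + 13/8) = √(-9643/8) = I*√19286/4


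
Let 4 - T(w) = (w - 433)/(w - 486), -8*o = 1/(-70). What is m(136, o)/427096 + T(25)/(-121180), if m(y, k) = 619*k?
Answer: -15443685787/668059907258240 ≈ -2.3117e-5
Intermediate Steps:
o = 1/560 (o = -⅛/(-70) = -⅛*(-1/70) = 1/560 ≈ 0.0017857)
T(w) = 4 - (-433 + w)/(-486 + w) (T(w) = 4 - (w - 433)/(w - 486) = 4 - (-433 + w)/(-486 + w))
m(136, o)/427096 + T(25)/(-121180) = (619*(1/560))/427096 + ((-1511 + 3*25)/(-486 + 25))/(-121180) = (619/560)*(1/427096) + ((-1511 + 75)/(-461))*(-1/121180) = 619/239173760 - 1/461*(-1436)*(-1/121180) = 619/239173760 + (1436/461)*(-1/121180) = 619/239173760 - 359/13965995 = -15443685787/668059907258240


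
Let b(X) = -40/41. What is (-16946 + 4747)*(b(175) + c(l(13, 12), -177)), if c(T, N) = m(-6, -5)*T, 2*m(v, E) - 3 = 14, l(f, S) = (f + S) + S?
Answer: -313624091/82 ≈ -3.8247e+6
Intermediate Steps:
l(f, S) = f + 2*S (l(f, S) = (S + f) + S = f + 2*S)
m(v, E) = 17/2 (m(v, E) = 3/2 + (½)*14 = 3/2 + 7 = 17/2)
c(T, N) = 17*T/2
b(X) = -40/41 (b(X) = -40*1/41 = -40/41)
(-16946 + 4747)*(b(175) + c(l(13, 12), -177)) = (-16946 + 4747)*(-40/41 + 17*(13 + 2*12)/2) = -12199*(-40/41 + 17*(13 + 24)/2) = -12199*(-40/41 + (17/2)*37) = -12199*(-40/41 + 629/2) = -12199*25709/82 = -313624091/82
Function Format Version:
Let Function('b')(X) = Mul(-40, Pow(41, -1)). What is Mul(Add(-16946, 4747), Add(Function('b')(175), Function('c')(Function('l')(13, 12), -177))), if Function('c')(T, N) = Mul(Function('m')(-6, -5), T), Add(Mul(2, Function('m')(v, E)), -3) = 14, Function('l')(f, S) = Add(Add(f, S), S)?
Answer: Rational(-313624091, 82) ≈ -3.8247e+6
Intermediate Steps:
Function('l')(f, S) = Add(f, Mul(2, S)) (Function('l')(f, S) = Add(Add(S, f), S) = Add(f, Mul(2, S)))
Function('m')(v, E) = Rational(17, 2) (Function('m')(v, E) = Add(Rational(3, 2), Mul(Rational(1, 2), 14)) = Add(Rational(3, 2), 7) = Rational(17, 2))
Function('c')(T, N) = Mul(Rational(17, 2), T)
Function('b')(X) = Rational(-40, 41) (Function('b')(X) = Mul(-40, Rational(1, 41)) = Rational(-40, 41))
Mul(Add(-16946, 4747), Add(Function('b')(175), Function('c')(Function('l')(13, 12), -177))) = Mul(Add(-16946, 4747), Add(Rational(-40, 41), Mul(Rational(17, 2), Add(13, Mul(2, 12))))) = Mul(-12199, Add(Rational(-40, 41), Mul(Rational(17, 2), Add(13, 24)))) = Mul(-12199, Add(Rational(-40, 41), Mul(Rational(17, 2), 37))) = Mul(-12199, Add(Rational(-40, 41), Rational(629, 2))) = Mul(-12199, Rational(25709, 82)) = Rational(-313624091, 82)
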